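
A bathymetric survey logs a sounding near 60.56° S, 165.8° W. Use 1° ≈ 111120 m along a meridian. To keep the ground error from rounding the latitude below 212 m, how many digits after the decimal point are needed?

One degree of latitude covers 111120 m.
Rounding to N decimal places gives at most 0.5 × 10⁻ᴺ degrees of error, i.e. 0.5 × 10⁻ᴺ × 111120 m.
Setting 55560 × 10⁻ᴺ ≤ 212 gives 10ᴺ ≥ 262.1, i.e. N ≥ 2.42.
At 2 places the error can reach 556 m, but 3 places keeps it to 55.6 m.

3 decimal places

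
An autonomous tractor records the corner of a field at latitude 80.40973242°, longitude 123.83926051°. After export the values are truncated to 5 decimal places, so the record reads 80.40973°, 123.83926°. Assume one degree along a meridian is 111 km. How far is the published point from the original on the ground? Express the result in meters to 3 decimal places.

Δlat = 80.40973242 − 80.40973 = +0.00000242°; Δlon = 123.83926051 − 123.83926 = +0.00000051°.
N–S: 0.00000242° × 111000 m/° = 0.26862 m.
East–west at this latitude: 0.00000051° × 111000 × cos 80.4097° ≈ 0.00000051 × 18492.7 = 0.0094313 m.
Combined displacement = (0.26862² + 0.0094313²)^½ ≈ 0.268786 m.

0.269 meters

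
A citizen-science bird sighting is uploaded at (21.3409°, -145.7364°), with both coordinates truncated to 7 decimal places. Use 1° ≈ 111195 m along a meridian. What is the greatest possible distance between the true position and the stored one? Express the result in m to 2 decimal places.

Truncating at 7 decimal places can drop up to a full unit in the last place, so each coordinate may be off by as much as 1e-07°.
North–south component: 1e-07° × 111195 = 0.0111195 m.
Longitude error → 1e-07 × 111195 × cos 21.3409° = 1e-07 × 111195 × 0.9314 ≈ 0.0103571 m.
Combining orthogonally: (0.0111195² + 0.0103571²)^½ ≈ 0.0151958 m.

0.02 m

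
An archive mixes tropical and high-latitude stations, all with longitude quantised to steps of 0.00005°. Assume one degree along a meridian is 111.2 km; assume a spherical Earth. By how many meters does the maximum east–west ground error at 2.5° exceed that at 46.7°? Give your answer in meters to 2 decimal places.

0.87 meters

With a 0.00005° grid the true value lies within half a step, ±0.00005°/2 = ±2.5e-05°, of the stored one.
Error at 2.5° = 2.5e-05° × 111200 × cos 2.5° ≈ 2.78 × 0.9990 = 2.7774 m.
Error at 46.7° = 2.5e-05° × 111200 × cos 46.7° ≈ 2.78 × 0.6858 = 1.9066 m.
So the lower-latitude error exceeds the higher by 2.7774 − 1.9066 = 0.87078 m.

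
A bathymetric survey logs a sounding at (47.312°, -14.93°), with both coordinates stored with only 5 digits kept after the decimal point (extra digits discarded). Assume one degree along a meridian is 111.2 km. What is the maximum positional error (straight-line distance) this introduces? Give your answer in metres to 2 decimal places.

1.34 metres

Truncating at 5 decimal places can drop up to a full unit in the last place, so each coordinate may be off by as much as 1e-05°.
North–south component: 1e-05° × 111200 = 1.112 m.
E–W at 47.312°: 1e-05° × 111200 × cos 47.312° = 1e-05 × 111200 × 0.6780 ≈ 0.753942 m.
Combining orthogonally: (1.112² + 0.753942²)^½ ≈ 1.34349 m.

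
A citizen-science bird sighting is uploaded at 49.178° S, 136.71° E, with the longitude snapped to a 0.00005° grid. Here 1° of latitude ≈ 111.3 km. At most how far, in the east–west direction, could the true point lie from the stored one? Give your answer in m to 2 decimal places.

With a 0.00005° grid the true value lies within half a step, ±0.00005°/2 = ±2.5e-05°, of the stored one.
At latitude 49.178° a degree of longitude spans 111300 m × cos 49.178° = 111300 × 0.6537 ≈ 72758.1 m.
East–west error: 2.5e-05° × 72758.1 m/° ≈ 1.81895 m.

1.82 m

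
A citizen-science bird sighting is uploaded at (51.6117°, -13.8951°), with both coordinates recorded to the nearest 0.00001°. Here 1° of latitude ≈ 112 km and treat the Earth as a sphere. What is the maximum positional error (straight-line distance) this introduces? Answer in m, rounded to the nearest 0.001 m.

Rounding to 5 decimal places leaves each coordinate within ±5e-06° of the true value.
Latitude error → 5e-06 × 112000 = 0.56 m along the meridian.
East–west component at 51.6117°: 5e-06° × 112000 × cos 51.6117° ≈ 5e-06 × 69550.6 ≈ 0.347753 m.
Worst case both components are at the extreme and orthogonal: √(0.56² + 0.347753²) ≈ 0.659191 m.

0.659 m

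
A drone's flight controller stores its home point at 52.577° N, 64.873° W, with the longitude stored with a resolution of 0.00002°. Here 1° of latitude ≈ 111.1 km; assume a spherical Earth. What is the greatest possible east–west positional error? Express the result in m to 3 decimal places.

0.675 m

With a 0.00002° grid the true value lies within half a step, ±0.00002°/2 = ±1e-05°, of the stored one.
Parallels shrink by cos φ, so at 52.577° a degree of longitude is 111100 × 0.6077 ≈ 67514.9 m.
So at most 1e-05° × 67514.9 ≈ 0.675149 m east–west.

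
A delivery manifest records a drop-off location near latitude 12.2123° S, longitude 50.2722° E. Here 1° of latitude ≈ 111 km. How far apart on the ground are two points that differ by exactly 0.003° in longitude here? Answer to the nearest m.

325 m

0.003° of longitude at 12.2123° is 0.003 × 111000 × cos 12.2123° ≈ 0.003 × 108488 = 325.464 m.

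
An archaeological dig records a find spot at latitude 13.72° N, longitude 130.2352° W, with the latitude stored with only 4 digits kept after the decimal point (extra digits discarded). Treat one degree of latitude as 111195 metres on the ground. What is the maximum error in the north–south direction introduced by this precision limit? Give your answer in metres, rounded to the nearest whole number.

Truncating at 4 decimal places can drop up to a full unit in the last place, so the latitude may be off by as much as 0.0001°.
Along the meridian that is 0.0001° × 111195 m/° = 11.1195 m.

11 metres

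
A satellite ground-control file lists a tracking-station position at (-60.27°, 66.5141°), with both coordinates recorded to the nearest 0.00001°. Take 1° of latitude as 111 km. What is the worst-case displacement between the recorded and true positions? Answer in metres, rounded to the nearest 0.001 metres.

Rounding to 5 decimal places leaves each coordinate within ±5e-06° of the true value.
North–south component: 5e-06° × 111000 = 0.555 m.
East–west component at 60.27°: 5e-06° × 111000 × cos 60.27° ≈ 5e-06 × 55046.4 ≈ 0.275232 m.
Worst case both components are at the extreme and orthogonal: √(0.555² + 0.275232²) ≈ 0.619498 m.

0.619 metres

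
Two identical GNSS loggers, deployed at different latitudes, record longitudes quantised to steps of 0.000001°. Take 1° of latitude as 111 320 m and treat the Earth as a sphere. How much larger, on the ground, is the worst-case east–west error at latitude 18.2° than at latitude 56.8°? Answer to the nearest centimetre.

With a 0.000001° grid the true value lies within half a step, ±0.000001°/2 = ±5e-07°, of the stored one.
Error at 18.2° = 5e-07° × 111320 × cos 18.2° ≈ 0.05566 × 0.9500 = 0.052875 m.
At 56.8°: 5e-07° × 111320 × cos 56.8° = 5e-07 × 111320 × 0.5476 ≈ 0.030477 m.
Difference: 0.052875 − 0.030477 = 0.022398 m.
That is 0.0223981 m = 2.2398 cm.

2 centimetres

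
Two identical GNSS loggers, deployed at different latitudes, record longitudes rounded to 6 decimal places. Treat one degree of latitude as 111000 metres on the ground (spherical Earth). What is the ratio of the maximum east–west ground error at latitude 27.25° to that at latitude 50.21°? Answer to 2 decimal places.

1.39

Rounding to 6 decimal places leaves the longitude within ±5e-07° of the true value.
At 27.25°: 5e-07° × 111000 × cos 27.25° = 5e-07 × 111000 × 0.8890 ≈ 0.04934 m.
Error at 50.21° = 5e-07° × 111000 × cos 50.21° ≈ 0.0555 × 0.6400 = 0.035519 m.
The ratio reduces to cos 27.25° / cos 50.21° = 0.8890/0.6400 ≈ 1.3891.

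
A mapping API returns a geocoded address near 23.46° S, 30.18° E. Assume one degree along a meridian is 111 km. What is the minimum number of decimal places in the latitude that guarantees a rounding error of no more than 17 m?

4 decimal places

One degree of latitude covers 111000 m.
Rounding to N decimal places gives at most 0.5 × 10⁻ᴺ degrees of error, i.e. 0.5 × 10⁻ᴺ × 111000 m.
Need 0.5 × 111000 × 10⁻ᴺ ≤ 17 → 10⁻ᴺ ≤ 3.063e-04, so N ≥ 3.51.
N = 3 would give 55.5 m (too coarse); N = 4 gives 5.55 m ≤ 17 m.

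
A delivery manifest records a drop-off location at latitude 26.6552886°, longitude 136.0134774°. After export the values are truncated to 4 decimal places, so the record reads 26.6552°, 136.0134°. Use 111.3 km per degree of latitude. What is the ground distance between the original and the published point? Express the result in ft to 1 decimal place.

41.0 ft

The latitude changed by +0.0000886° and the longitude by +0.0000774°.
North–south shift: 0.0000886 × 111300 = 9.86118 m.
E–W at 26.6552°: 0.0000774° × 111300 × cos 26.6552° = 0.0000774 × 111300 × 0.8937 ≈ 7.69908 m.
Combined displacement = (9.86118² + 7.69908²)^½ ≈ 12.5107 m.
In feet: 12.5107 m ÷ 0.3048 ≈ 41.046 ft.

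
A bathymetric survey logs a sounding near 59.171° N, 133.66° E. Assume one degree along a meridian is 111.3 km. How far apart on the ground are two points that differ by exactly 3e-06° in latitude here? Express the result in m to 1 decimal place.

0.3 m

3e-06° × 111300 m/° = 0.3339 m.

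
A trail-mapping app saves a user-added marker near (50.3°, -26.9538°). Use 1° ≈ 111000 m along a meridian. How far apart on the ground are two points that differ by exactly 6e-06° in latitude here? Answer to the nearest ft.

6e-06° × 111000 m/° = 0.666 m.
In feet: 0.666 m ÷ 0.3048 ≈ 2.185 ft.

2 ft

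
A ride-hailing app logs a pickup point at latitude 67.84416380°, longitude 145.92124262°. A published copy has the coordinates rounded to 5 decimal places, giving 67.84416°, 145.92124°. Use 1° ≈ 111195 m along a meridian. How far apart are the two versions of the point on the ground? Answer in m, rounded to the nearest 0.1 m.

0.4 m

Δlat = 67.84416380 − 67.84416 = +0.00000380°; Δlon = 145.92124262 − 145.92124 = +0.00000262°.
North–south shift: 0.00000380 × 111195 = 0.422541 m.
East–west at this latitude: 0.00000262° × 111195 × cos 67.8442° ≈ 0.00000262 × 41934.6 = 0.109869 m.
Hypotenuse of the two orthogonal shifts: √(0.422541² + 0.109869²) = 0.436591 m.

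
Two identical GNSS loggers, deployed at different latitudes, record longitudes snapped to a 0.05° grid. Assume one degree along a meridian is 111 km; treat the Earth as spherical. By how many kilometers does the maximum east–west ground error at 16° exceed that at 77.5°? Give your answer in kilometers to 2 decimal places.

2.07 kilometers

With a 0.05° grid the true value lies within half a step, ±0.05°/2 = ±0.025°, of the stored one.
At 16°: 0.025° × 111000 × cos 16° = 0.025 × 111000 × 0.9613 ≈ 2667.5 m.
Error at 77.5° = 0.025° × 111000 × cos 77.5° ≈ 2775 × 0.2164 = 600.62 m.
Difference: 2667.5 − 600.62 = 2066.9 m.
That is 2066.88 m = 2.0669 km.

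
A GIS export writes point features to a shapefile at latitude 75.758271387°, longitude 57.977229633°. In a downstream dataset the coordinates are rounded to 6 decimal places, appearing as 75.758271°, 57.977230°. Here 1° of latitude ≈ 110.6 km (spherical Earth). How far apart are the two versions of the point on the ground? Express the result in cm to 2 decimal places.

4.40 cm

Δlat = 75.758271387 − 75.758271 = +0.000000387°; Δlon = 57.977229633 − 57.977230 = -0.000000367°.
N–S: 0.000000387° × 110600 m/° = 0.0428022 m.
E–W at 75.7583°: -0.000000367° × 110600 × cos 75.7583° = -0.000000367 × 110600 × 0.2460 ≈ -0.00998573 m.
Combined displacement = (0.0428022² + 0.00998573²)^½ ≈ 0.0439516 m.
That is 0.0439516 m = 4.3952 cm.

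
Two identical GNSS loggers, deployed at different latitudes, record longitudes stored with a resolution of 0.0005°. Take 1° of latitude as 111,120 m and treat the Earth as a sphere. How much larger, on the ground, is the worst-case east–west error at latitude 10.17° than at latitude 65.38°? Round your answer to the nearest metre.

With a 0.0005° grid the true value lies within half a step, ±0.0005°/2 = ±0.00025°, of the stored one.
Error at 10.17° = 0.00025° × 111120 × cos 10.17° ≈ 27.78 × 0.9843 = 27.344 m.
Error at 65.38° = 0.00025° × 111120 × cos 65.38° ≈ 27.78 × 0.4166 = 11.573 m.
Difference: 27.344 − 11.573 = 15.77 m.

16 metres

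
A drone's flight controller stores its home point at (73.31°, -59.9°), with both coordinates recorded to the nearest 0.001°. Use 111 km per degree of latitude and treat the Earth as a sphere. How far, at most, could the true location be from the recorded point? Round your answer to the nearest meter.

Rounding to 3 decimal places leaves each coordinate within ±0.0005° of the true value.
North–south component: 0.0005° × 111000 = 55.5 m.
E–W at 73.31°: 0.0005° × 111000 × cos 73.31° = 0.0005 × 111000 × 0.2872 ≈ 15.9392 m.
Combining orthogonally: (55.5² + 15.9392²)^½ ≈ 57.7435 m.

58 meters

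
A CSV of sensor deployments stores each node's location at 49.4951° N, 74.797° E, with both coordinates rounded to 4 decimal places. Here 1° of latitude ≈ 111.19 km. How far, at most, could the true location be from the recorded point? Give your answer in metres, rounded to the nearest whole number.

Rounding to 4 decimal places leaves each coordinate within ±5e-05° of the true value.
N–S: 5e-05° × 111190 m/° = 5.5595 m.
E–W at 49.4951°: 5e-05° × 111190 × cos 49.4951° = 5e-05 × 111190 × 0.6495 ≈ 3.61097 m.
Combining orthogonally: (5.5595² + 3.61097²)^½ ≈ 6.62926 m.

7 metres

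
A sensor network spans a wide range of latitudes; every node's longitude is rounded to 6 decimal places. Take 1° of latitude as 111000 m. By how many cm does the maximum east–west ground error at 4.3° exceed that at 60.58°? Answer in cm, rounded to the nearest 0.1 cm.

2.8 cm

Rounding to 6 decimal places leaves the longitude within ±5e-07° of the true value.
Error at 4.3° = 5e-07° × 111000 × cos 4.3° ≈ 0.0555 × 0.9972 = 0.055344 m.
Error at 60.58° = 5e-07° × 111000 × cos 60.58° ≈ 0.0555 × 0.4912 = 0.027262 m.
So the lower-latitude error exceeds the higher by 0.055344 − 0.027262 = 0.028082 m.
That is 0.0280817 m = 2.8082 cm.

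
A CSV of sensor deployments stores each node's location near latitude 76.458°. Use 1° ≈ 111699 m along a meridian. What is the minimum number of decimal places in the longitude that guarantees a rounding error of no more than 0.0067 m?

At 76.458° one degree of longitude covers 111699 × cos 76.458° ≈ 111699 × 0.2342 ≈ 26155.2 m.
N decimal places → at most half a unit in the last place, 0.5 × 10⁻ᴺ° = 26155.2/2 × 10⁻ᴺ m.
Setting 13077.6 × 10⁻ᴺ ≤ 0.0067 gives 10ᴺ ≥ 1.952e+06, i.e. N ≥ 6.29.
So 7 decimal places suffice (0.00131 m); 6 would allow up to 0.0131 m.

7 decimal places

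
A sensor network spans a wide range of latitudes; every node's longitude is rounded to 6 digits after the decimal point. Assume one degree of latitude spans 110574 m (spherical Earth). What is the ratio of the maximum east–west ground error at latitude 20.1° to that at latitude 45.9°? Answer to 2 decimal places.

1.35

Rounding to 6 decimal places leaves the longitude within ±5e-07° of the true value.
Error at 20.1° = 5e-07° × 110574 × cos 20.1° ≈ 0.055287 × 0.9391 = 0.05192 m.
At 45.9°: 5e-07° × 110574 × cos 45.9° = 5e-07 × 110574 × 0.6959 ≈ 0.038475 m.
The ratio reduces to cos 20.1° / cos 45.9° = 0.9391/0.6959 ≈ 1.3494.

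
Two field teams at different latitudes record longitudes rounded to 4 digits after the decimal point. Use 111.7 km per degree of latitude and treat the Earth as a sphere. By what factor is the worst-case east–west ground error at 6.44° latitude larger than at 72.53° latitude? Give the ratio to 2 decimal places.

Rounding to 4 decimal places leaves the longitude within ±5e-05° of the true value.
Error at 6.44° = 5e-05° × 111700 × cos 6.44° ≈ 5.585 × 0.9937 = 5.5498 m.
Error at 72.53° = 5e-05° × 111700 × cos 72.53° ≈ 5.585 × 0.3002 = 1.6767 m.
Ratio: 5.5498 / 1.6767 = cos 6.44° / cos 72.53° ≈ 3.3100.

3.31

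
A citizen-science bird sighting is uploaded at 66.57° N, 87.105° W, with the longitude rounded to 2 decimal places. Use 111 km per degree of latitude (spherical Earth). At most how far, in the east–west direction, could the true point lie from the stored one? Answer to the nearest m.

221 m

Rounding to 2 decimal places leaves the longitude within ±0.005° of the true value.
Parallels shrink by cos φ, so at 66.57° a degree of longitude is 111000 × 0.3976 ≈ 44136.7 m.
Maximum E–W displacement: 0.005 × 44136.7 = 220.684 m.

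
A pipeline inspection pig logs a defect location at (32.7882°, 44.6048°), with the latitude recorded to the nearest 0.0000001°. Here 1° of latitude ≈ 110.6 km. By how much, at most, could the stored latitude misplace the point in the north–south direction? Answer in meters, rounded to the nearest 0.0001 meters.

Rounding to 7 decimal places leaves the latitude within ±5e-08° of the true value.
North–south distance: 5e-08° × 110600 m/° = 0.00553 m.

0.0055 meters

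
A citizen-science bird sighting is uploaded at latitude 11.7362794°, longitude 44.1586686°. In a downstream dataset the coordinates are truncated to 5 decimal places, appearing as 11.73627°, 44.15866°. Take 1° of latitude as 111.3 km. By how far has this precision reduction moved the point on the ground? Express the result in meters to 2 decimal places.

The latitude changed by +0.0000094° and the longitude by +0.0000086°.
North–south shift: 0.0000094 × 111300 = 1.04622 m.
E–W at 11.7363°: 0.0000086° × 111300 × cos 11.7363° = 0.0000086 × 111300 × 0.9791 ≈ 0.937169 m.
Combined displacement = (1.04622² + 0.937169²)^½ ≈ 1.40459 m.

1.40 meters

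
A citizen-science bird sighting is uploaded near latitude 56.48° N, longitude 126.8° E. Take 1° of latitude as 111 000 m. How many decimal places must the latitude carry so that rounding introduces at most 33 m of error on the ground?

4 decimal places

One degree of latitude covers 111000 m.
N decimal places → at most half a unit in the last place, 0.5 × 10⁻ᴺ° = 111000/2 × 10⁻ᴺ m.
Setting 55500 × 10⁻ᴺ ≤ 33 gives 10ᴺ ≥ 1682, i.e. N ≥ 3.23.
At 3 places the error can reach 55.5 m, but 4 places keeps it to 5.55 m.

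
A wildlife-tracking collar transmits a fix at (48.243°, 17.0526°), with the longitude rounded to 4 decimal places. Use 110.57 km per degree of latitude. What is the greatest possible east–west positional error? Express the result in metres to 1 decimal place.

3.7 metres

Rounding to 4 decimal places leaves the longitude within ±5e-05° of the true value.
One degree of longitude at 48.243° is 110570 × cos 48.243° ≈ 110570 × 0.6660 = 73636.6 m.
East–west error: 5e-05° × 73636.6 m/° ≈ 3.68183 m.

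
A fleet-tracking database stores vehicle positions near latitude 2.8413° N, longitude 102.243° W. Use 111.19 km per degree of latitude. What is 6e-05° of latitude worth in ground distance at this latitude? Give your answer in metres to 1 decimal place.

6.7 metres

6e-05° × 111190 m/° = 6.6714 m.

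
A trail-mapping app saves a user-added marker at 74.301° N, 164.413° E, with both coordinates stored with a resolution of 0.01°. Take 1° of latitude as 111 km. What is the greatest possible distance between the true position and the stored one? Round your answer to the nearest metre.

With a 0.01° grid the true value lies within half a step, ±0.01°/2 = ±0.005°, of the stored one.
North–south component: 0.005° × 111000 = 555 m.
East–west component at 74.301°: 0.005° × 111000 × cos 74.301° ≈ 0.005 × 30034.8 ≈ 150.174 m.
Worst case both components are at the extreme and orthogonal: √(555² + 150.174²) ≈ 574.958 m.

575 metres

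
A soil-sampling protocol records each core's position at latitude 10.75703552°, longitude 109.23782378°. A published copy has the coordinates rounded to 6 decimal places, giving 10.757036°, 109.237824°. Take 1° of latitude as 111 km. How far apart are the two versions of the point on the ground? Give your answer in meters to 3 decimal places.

0.058 meters

The latitude changed by -0.00000048° and the longitude by -0.00000022°.
North–south shift: -0.00000048 × 111000 = -0.05328 m.
East–west at this latitude: -0.00000022° × 111000 × cos 10.757° ≈ -0.00000022 × 109049 = -0.0239909 m.
Distance: √(0.05328² + 0.0239909²) ≈ 0.0584322 m.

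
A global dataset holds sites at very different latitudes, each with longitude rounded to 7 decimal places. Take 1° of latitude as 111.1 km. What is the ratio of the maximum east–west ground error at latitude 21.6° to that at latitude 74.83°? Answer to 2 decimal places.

Rounding to 7 decimal places leaves the longitude within ±5e-08° of the true value.
Error at 21.6° = 5e-08° × 111100 × cos 21.6° ≈ 0.005555 × 0.9298 = 0.0051649 m.
At 74.83°: 5e-08° × 111100 × cos 74.83° = 5e-08 × 111100 × 0.2617 ≈ 0.0014537 m.
The ratio reduces to cos 21.6° / cos 74.83° = 0.9298/0.2617 ≈ 3.5531.

3.55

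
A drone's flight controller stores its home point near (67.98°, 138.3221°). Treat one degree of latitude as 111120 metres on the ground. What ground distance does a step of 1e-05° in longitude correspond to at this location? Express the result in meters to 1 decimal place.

1e-05° of longitude at 67.98° is 1e-05 × 111120 × cos 67.98° ≈ 1e-05 × 41662.2 = 0.416622 m.

0.4 meters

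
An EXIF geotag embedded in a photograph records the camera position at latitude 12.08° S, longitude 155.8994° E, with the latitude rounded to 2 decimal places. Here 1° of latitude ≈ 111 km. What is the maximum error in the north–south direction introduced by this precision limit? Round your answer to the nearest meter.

555 meters

Rounding to 2 decimal places leaves the latitude within ±0.005° of the true value.
North–south distance: 0.005° × 111000 m/° = 555 m.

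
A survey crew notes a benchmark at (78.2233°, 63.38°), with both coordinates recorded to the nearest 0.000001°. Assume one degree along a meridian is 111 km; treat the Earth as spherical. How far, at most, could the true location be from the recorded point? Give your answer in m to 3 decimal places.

0.057 m

Rounding to 6 decimal places leaves each coordinate within ±5e-07° of the true value.
N–S: 5e-07° × 111000 m/° = 0.0555 m.
E–W at 78.2233°: 5e-07° × 111000 × cos 78.2233° = 5e-07 × 111000 × 0.2041 ≈ 0.0113274 m.
The two errors are perpendicular, so the maximum displacement is √(0.0555² + 0.0113274²) ≈ 0.0566442 m.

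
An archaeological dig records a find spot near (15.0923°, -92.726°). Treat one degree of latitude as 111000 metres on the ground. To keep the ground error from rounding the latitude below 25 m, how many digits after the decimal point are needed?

4 decimal places

One degree of latitude covers 111000 m.
With N decimal places the half-ulp bound is 0.5·10⁻ᴺ°, or 0.5·10⁻ᴺ × 111000 m on the ground.
Setting 55500 × 10⁻ᴺ ≤ 25 gives 10ᴺ ≥ 2220, i.e. N ≥ 3.35.
N = 3 would give 55.5 m (too coarse); N = 4 gives 5.55 m ≤ 25 m.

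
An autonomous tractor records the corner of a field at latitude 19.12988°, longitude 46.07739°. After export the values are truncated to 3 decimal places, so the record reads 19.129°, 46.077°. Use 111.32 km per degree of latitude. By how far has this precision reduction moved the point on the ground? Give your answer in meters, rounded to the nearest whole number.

Δlat = 19.12988 − 19.129 = +0.00088°; Δlon = 46.07739 − 46.077 = +0.00039°.
N–S: 0.00088° × 111320 m/° = 97.9616 m.
E–W at 19.129°: 0.00039° × 111320 × cos 19.129° = 0.00039 × 111320 × 0.9448 ≈ 41.0176 m.
Hypotenuse of the two orthogonal shifts: √(97.9616² + 41.0176²) = 106.202 m.

106 meters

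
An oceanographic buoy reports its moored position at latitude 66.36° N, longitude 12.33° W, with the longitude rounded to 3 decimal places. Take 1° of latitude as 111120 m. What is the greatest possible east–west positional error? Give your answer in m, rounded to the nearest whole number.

22 m

Rounding to 3 decimal places leaves the longitude within ±0.0005° of the true value.
One degree of longitude at 66.36° is 111120 × cos 66.36° ≈ 111120 × 0.4010 = 44557.9 m.
Maximum E–W displacement: 0.0005 × 44557.9 = 22.2789 m.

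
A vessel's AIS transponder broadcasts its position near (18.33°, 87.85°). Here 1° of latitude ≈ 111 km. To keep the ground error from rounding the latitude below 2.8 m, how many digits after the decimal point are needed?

5 decimal places

One degree of latitude covers 111000 m.
With N decimal places the half-ulp bound is 0.5·10⁻ᴺ°, or 0.5·10⁻ᴺ × 111000 m on the ground.
Setting 55500 × 10⁻ᴺ ≤ 2.8 gives 10ᴺ ≥ 1.982e+04, i.e. N ≥ 4.30.
At 4 places the error can reach 5.55 m, but 5 places keeps it to 0.555 m.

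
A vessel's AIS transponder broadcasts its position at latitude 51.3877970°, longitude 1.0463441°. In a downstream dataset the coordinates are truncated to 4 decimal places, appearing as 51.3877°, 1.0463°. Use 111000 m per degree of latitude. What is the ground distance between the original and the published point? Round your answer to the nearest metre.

11 metres

Δlat = 51.3877970 − 51.3877 = +0.0000970°; Δlon = 1.0463441 − 1.0463 = +0.0000441°.
N–S: 0.0000970° × 111000 m/° = 10.767 m.
E–W at 51.3877°: 0.0000441° × 111000 × cos 51.3877° = 0.0000441 × 111000 × 0.6240 ≈ 3.05477 m.
Distance: √(10.767² + 3.05477²) ≈ 11.192 m.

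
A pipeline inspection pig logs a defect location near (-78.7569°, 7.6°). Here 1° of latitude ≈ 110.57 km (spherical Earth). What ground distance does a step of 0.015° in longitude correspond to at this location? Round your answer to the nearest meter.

323 meters

One degree of longitude here spans 110570 × cos 78.7569° = 110570 × 0.1950 ≈ 21558.1 m; 0.015° of that is 323.371 m.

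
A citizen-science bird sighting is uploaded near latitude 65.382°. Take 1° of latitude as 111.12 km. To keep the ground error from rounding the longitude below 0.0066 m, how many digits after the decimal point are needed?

7

At 65.382° one degree of longitude covers 111120 × cos 65.382° ≈ 111120 × 0.4166 ≈ 46288.9 m.
Rounding to N decimal places gives at most 0.5 × 10⁻ᴺ degrees of error, i.e. 0.5 × 10⁻ᴺ × 46288.9 m.
Need 0.5 × 46288.9 × 10⁻ᴺ ≤ 0.0066 → 10⁻ᴺ ≤ 2.852e-07, so N ≥ 6.54.
So 7 decimal places suffice (0.00231 m); 6 would allow up to 0.0231 m.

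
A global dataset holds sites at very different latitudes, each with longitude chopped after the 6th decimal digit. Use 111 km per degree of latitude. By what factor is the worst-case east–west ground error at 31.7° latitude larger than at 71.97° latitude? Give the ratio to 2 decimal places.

Truncating at 6 decimal places can drop up to a full unit in the last place, so the longitude may be off by as much as 1e-06°.
At 31.7°: 1e-06° × 111000 × cos 31.7° = 1e-06 × 111000 × 0.8508 ≈ 0.09444 m.
Error at 71.97° = 1e-06° × 111000 × cos 71.97° ≈ 0.111 × 0.3095 = 0.034356 m.
Ratio: 0.09444 / 0.034356 = cos 31.7° / cos 71.97° ≈ 2.7489.

2.75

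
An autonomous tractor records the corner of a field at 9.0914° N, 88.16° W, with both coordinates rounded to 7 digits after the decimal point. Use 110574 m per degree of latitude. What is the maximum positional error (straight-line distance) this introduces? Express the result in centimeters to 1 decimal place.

Rounding to 7 decimal places leaves each coordinate within ±5e-08° of the true value.
North–south component: 5e-08° × 110574 = 0.0055287 m.
E–W at 9.0914°: 5e-08° × 110574 × cos 9.0914° = 5e-08 × 110574 × 0.9874 ≈ 0.00545925 m.
Combining orthogonally: (0.0055287² + 0.00545925²)^½ ≈ 0.00776981 m.
That is 0.00776981 m = 0.77698 cm.

0.8 centimeters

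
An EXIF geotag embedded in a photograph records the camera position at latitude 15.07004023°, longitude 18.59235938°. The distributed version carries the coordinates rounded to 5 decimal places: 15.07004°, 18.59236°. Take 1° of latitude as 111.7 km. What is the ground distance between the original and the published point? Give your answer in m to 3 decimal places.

0.072 m

Δlat = 15.07004023 − 15.07004 = +0.00000023°; Δlon = 18.59235938 − 18.59236 = -0.00000062°.
North–south shift: 0.00000023 × 111700 = 0.025691 m.
E–W at 15.07°: -0.00000062° × 111700 × cos 15.07° = -0.00000062 × 111700 × 0.9656 ≈ -0.0668723 m.
Distance: √(0.025691² + 0.0668723²) ≈ 0.0716375 m.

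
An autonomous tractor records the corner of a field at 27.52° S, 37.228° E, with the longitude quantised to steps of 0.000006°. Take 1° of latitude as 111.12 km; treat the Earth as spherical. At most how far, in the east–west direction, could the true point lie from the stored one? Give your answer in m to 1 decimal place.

0.3 m

With a 0.000006° grid the true value lies within half a step, ±0.000006°/2 = ±3e-06°, of the stored one.
One degree of longitude at 27.52° is 111120 × cos 27.52° ≈ 111120 × 0.8868 = 98546.7 m.
So at most 3e-06° × 98546.7 ≈ 0.29564 m east–west.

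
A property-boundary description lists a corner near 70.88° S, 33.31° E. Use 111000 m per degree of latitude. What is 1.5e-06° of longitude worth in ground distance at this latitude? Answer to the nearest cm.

One degree of longitude here spans 111000 × cos 70.88° = 111000 × 0.3275 ≈ 36357.8 m; 1.5e-06° of that is 0.0545367 m.
That is 0.0545367 m = 5.4537 cm.

5 cm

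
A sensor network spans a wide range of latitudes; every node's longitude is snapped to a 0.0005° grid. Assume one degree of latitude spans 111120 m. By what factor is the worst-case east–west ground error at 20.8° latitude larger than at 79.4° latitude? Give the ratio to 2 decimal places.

With a 0.0005° grid the true value lies within half a step, ±0.0005°/2 = ±0.00025°, of the stored one.
Error at 20.8° = 0.00025° × 111120 × cos 20.8° ≈ 27.78 × 0.9348 = 25.969 m.
Error at 79.4° = 0.00025° × 111120 × cos 79.4° ≈ 27.78 × 0.1840 = 5.1102 m.
Ratio: 25.969 / 5.1102 = cos 20.8° / cos 79.4° ≈ 5.0819.

5.08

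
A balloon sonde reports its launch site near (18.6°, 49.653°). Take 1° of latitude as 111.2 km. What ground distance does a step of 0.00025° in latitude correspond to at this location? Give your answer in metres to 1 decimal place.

27.8 metres

0.00025° × 111200 m/° = 27.8 m.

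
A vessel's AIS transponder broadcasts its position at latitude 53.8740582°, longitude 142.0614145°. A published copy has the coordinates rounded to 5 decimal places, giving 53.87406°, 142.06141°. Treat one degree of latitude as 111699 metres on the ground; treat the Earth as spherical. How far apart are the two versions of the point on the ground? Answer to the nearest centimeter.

Δlat = 53.8740582 − 53.87406 = -0.0000018°; Δlon = 142.0614145 − 142.06141 = +0.0000045°.
N–S: -0.0000018° × 111699 m/° = -0.201058 m.
E–W at 53.8741°: 0.0000045° × 111699 × cos 53.8741° = 0.0000045 × 111699 × 0.5896 ≈ 0.296341 m.
Combined displacement = (0.201058² + 0.296341²)^½ ≈ 0.358109 m.
That is 0.358109 m = 35.811 cm.

36 centimeters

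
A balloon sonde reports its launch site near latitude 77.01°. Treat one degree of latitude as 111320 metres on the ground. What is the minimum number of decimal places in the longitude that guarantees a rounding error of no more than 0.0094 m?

7 decimal places

At 77.01° one degree of longitude covers 111320 × cos 77.01° ≈ 111320 × 0.2248 ≈ 25022.6 m.
N decimal places → at most half a unit in the last place, 0.5 × 10⁻ᴺ° = 25022.6/2 × 10⁻ᴺ m.
Need 0.5 × 25022.6 × 10⁻ᴺ ≤ 0.0094 → 10⁻ᴺ ≤ 7.513e-07, so N ≥ 6.12.
N = 6 would give 0.0125 m (too coarse); N = 7 gives 0.00125 m ≤ 0.0094 m.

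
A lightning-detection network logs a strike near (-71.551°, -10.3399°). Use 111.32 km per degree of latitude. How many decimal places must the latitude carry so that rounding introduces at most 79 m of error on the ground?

3 decimal places

One degree of latitude covers 111320 m.
Rounding to N decimal places gives at most 0.5 × 10⁻ᴺ degrees of error, i.e. 0.5 × 10⁻ᴺ × 111320 m.
Setting 55660 × 10⁻ᴺ ≤ 79 gives 10ᴺ ≥ 704.6, i.e. N ≥ 2.85.
At 2 places the error can reach 557 m, but 3 places keeps it to 55.7 m.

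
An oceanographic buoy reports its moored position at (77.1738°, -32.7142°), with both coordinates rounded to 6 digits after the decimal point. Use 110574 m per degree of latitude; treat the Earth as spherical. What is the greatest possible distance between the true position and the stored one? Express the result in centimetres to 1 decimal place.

Rounding to 6 decimal places leaves each coordinate within ±5e-07° of the true value.
North–south component: 5e-07° × 110574 = 0.055287 m.
East–west component at 77.1738°: 5e-07° × 110574 × cos 77.1738° ≈ 5e-07 × 24546.8 ≈ 0.0122734 m.
The two errors are perpendicular, so the maximum displacement is √(0.055287² + 0.0122734²) ≈ 0.0566329 m.
That is 0.0566329 m = 5.6633 cm.

5.7 centimetres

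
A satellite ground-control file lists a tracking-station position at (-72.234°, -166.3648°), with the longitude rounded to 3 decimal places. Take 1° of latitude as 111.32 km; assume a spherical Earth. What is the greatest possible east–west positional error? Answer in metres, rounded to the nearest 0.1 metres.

17.0 metres

Rounding to 3 decimal places leaves the longitude within ±0.0005° of the true value.
One degree of longitude at 72.234° is 111320 × cos 72.234° ≈ 111320 × 0.3051 = 33967.1 m.
East–west error: 0.0005° × 33967.1 m/° ≈ 16.9835 m.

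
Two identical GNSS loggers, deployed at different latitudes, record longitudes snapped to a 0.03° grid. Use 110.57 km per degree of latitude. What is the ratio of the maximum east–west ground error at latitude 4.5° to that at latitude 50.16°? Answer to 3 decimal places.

1.556

With a 0.03° grid the true value lies within half a step, ±0.03°/2 = ±0.015°, of the stored one.
At 4.5°: 0.015° × 110570 × cos 4.5° = 0.015 × 110570 × 0.9969 ≈ 1653.4 m.
At 50.16°: 0.015° × 110570 × cos 50.16° = 0.015 × 110570 × 0.6406 ≈ 1062.5 m.
The ratio reduces to cos 4.5° / cos 50.16° = 0.9969/0.6406 ≈ 1.5561.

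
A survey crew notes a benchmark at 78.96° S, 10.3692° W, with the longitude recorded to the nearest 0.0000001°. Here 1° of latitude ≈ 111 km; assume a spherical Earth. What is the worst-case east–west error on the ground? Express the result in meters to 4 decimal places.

0.0011 meters

Rounding to 7 decimal places leaves the longitude within ±5e-08° of the true value.
One degree of longitude at 78.96° is 111000 × cos 78.96° ≈ 111000 × 0.1915 = 21255.9 m.
So at most 5e-08° × 21255.9 ≈ 0.00106279 m east–west.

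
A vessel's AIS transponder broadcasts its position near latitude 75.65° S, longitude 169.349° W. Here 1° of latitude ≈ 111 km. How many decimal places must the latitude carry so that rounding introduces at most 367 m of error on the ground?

3 decimal places

One degree of latitude covers 111000 m.
With N decimal places the half-ulp bound is 0.5·10⁻ᴺ°, or 0.5·10⁻ᴺ × 111000 m on the ground.
Need 0.5 × 111000 × 10⁻ᴺ ≤ 367 → 10⁻ᴺ ≤ 6.613e-03, so N ≥ 2.18.
So 3 decimal places suffice (55.5 m); 2 would allow up to 555 m.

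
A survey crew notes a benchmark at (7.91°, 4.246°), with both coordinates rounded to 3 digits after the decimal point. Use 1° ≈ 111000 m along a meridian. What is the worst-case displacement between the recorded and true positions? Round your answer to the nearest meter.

Rounding to 3 decimal places leaves each coordinate within ±0.0005° of the true value.
Latitude error → 0.0005 × 111000 = 55.5 m along the meridian.
E–W at 7.91°: 0.0005° × 111000 × cos 7.91° = 0.0005 × 111000 × 0.9905 ≈ 54.9719 m.
The two errors are perpendicular, so the maximum displacement is √(55.5² + 54.9719²) ≈ 78.1164 m.

78 meters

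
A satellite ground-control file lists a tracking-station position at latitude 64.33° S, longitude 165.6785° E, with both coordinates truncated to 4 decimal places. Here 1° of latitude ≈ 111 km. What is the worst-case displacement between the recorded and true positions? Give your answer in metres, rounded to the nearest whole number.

12 metres

Truncating at 4 decimal places can drop up to a full unit in the last place, so each coordinate may be off by as much as 0.0001°.
North–south component: 0.0001° × 111000 = 11.1 m.
E–W at 64.33°: 0.0001° × 111000 × cos 64.33° = 0.0001 × 111000 × 0.4332 ≈ 4.80838 m.
The two errors are perpendicular, so the maximum displacement is √(11.1² + 4.80838²) ≈ 12.0967 m.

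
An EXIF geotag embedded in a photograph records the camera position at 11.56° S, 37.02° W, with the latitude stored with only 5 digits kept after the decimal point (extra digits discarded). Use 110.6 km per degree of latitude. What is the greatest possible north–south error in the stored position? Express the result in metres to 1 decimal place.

1.1 metres

Truncating at 5 decimal places can drop up to a full unit in the last place, so the latitude may be off by as much as 1e-05°.
North–south distance: 1e-05° × 110600 m/° = 1.106 m.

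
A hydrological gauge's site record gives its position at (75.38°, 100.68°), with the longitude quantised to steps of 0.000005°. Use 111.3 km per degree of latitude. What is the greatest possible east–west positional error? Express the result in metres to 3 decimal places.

0.070 metres

With a 0.000005° grid the true value lies within half a step, ±0.000005°/2 = ±2.5e-06°, of the stored one.
Parallels shrink by cos φ, so at 75.38° a degree of longitude is 111300 × 0.2524 ≈ 28092.9 m.
So at most 2.5e-06° × 28092.9 ≈ 0.0702323 m east–west.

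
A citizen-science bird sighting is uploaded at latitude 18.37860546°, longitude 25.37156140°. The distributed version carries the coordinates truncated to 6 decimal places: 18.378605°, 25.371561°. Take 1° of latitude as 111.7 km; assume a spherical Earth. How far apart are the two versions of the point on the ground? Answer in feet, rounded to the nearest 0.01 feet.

0.22 feet

Δlat = 18.37860546 − 18.378605 = +0.00000046°; Δlon = 25.37156140 − 25.371561 = +0.00000040°.
N–S: 0.00000046° × 111700 m/° = 0.051382 m.
E–W at 18.3786°: 0.00000040° × 111700 × cos 18.3786° = 0.00000040 × 111700 × 0.9490 ≈ 0.042401 m.
Combined displacement = (0.051382² + 0.042401²)^½ ≈ 0.066618 m.
In feet: 0.066618 m ÷ 0.3048 ≈ 0.21856 ft.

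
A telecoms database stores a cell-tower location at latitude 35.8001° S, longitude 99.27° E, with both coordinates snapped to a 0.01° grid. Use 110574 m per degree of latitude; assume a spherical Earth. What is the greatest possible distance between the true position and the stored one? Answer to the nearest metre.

With a 0.01° grid the true value lies within half a step, ±0.01°/2 = ±0.005°, of the stored one.
Latitude error → 0.005 × 110574 = 552.87 m along the meridian.
East–west component at 35.8001°: 0.005° × 110574 × cos 35.8001° ≈ 0.005 × 89682.5 ≈ 448.412 m.
The two errors are perpendicular, so the maximum displacement is √(552.87² + 448.412²) ≈ 711.856 m.

712 metres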